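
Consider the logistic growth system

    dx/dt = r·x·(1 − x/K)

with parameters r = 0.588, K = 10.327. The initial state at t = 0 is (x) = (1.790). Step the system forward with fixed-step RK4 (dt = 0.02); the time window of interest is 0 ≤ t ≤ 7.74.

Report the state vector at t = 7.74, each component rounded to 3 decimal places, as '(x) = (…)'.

t=0.000: state=(1.790)
step 1 (dt=0.02): k1=(0.870), k2=(0.873), k3=(0.873), k4=(0.877); state += dt/6·(k1+2k2+2k3+k4)
t=0.020: state=(1.807)
t=0.040: state=(1.825)
t=0.060: state=(1.843)
continuing one RK4 step at a time; state shown every 25 steps (Δt=0.5):
t=0.500: state=(2.267)
t=1.000: state=(2.830)
t=1.500: state=(3.472)
t=2.000: state=(4.179)
t=2.500: state=(4.926)
t=3.000: state=(5.683)
t=3.500: state=(6.418)
t=4.000: state=(7.103)
t=4.500: state=(7.716)
t=5.000: state=(8.248)
t=5.500: state=(8.693)
t=6.000: state=(9.058)
t=6.500: state=(9.351)
t=7.000: state=(9.582)
t=7.500: state=(9.761)
t=7.740: state=(9.832)

(x) = (9.832)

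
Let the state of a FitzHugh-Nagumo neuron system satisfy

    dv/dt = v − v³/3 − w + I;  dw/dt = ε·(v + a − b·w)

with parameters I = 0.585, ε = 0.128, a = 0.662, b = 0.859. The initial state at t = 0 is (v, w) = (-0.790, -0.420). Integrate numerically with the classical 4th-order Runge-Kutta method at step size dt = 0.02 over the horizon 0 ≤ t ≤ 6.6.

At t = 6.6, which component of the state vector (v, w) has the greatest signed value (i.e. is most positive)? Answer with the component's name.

largest component: v

t=0.000: state=(-0.790, -0.420)
step 1 (dt=0.02): k1=(0.379, 0.030), k2=(0.380, 0.030), k3=(0.380, 0.030), k4=(0.382, 0.031); state += dt/6·(k1+2k2+2k3+k4)
t=0.020: state=(-0.782, -0.419)
t=0.040: state=(-0.775, -0.419)
t=0.060: state=(-0.767, -0.418)
continuing one RK4 step at a time; state shown every 25 steps (Δt=0.5):
t=0.500: state=(-0.581, -0.399)
t=1.000: state=(-0.306, -0.365)
t=1.500: state=(0.099, -0.311)
t=2.000: state=(0.704, -0.229)
t=2.500: state=(1.393, -0.110)
t=3.000: state=(1.791, 0.039)
t=3.500: state=(1.888, 0.194)
t=4.000: state=(1.873, 0.342)
t=4.500: state=(1.827, 0.480)
t=5.000: state=(1.774, 0.608)
t=5.500: state=(1.718, 0.725)
t=6.000: state=(1.661, 0.833)
t=6.500: state=(1.603, 0.931)
t=6.600: state=(1.592, 0.950)
compare at T: v=1.592, w=0.950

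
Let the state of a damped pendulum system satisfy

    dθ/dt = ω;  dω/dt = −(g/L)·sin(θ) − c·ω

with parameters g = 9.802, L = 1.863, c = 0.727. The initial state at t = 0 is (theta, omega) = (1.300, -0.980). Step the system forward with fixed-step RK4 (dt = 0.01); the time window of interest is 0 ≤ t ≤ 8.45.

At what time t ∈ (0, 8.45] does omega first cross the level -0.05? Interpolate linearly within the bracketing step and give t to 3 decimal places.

t=0.000: state=(1.300, -0.980)
step 1 (dt=0.01): k1=(-0.980, -4.357), k2=(-1.002, -4.334), k3=(-1.002, -4.334), k4=(-1.023, -4.311); state += dt/6·(k1+2k2+2k3+k4)
t=0.010: state=(1.290, -1.023)
t=0.020: state=(1.280, -1.066)
t=0.030: state=(1.269, -1.109)
continuing one RK4 step at a time; state shown every 50 steps (Δt=0.5):
t=0.500: state=(0.393, -2.314)
t=1.000: state=(-0.585, -1.242)
t=1.300: state=(-0.782, -0.069)
next step: t=1.310: state=(-0.782, -0.032) — omega has crossed -0.05
linear interpolation between t=1.300 (-0.06899) and t=1.310 (-0.03155) → t≈1.305

t = 1.305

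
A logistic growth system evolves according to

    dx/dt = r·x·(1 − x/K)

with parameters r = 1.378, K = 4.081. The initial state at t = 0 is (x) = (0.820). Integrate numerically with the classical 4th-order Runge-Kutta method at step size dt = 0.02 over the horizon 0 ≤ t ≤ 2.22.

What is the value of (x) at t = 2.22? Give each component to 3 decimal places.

t=0.000: state=(0.820)
step 1 (dt=0.02): k1=(0.903), k2=(0.910), k3=(0.910), k4=(0.918); state += dt/6·(k1+2k2+2k3+k4)
t=0.020: state=(0.838)
t=0.040: state=(0.857)
t=0.060: state=(0.876)
continuing one RK4 step at a time; state shown every 5 steps (Δt=0.1):
t=0.100: state=(0.914)
t=0.200: state=(1.015)
t=0.300: state=(1.124)
t=0.400: state=(1.240)
t=0.500: state=(1.362)
t=0.600: state=(1.490)
t=0.700: state=(1.622)
t=0.800: state=(1.759)
t=0.900: state=(1.898)
t=1.000: state=(2.038)
t=1.100: state=(2.178)
t=1.200: state=(2.317)
t=1.300: state=(2.454)
t=1.400: state=(2.587)
t=1.500: state=(2.715)
t=1.600: state=(2.837)
t=1.700: state=(2.953)
t=1.800: state=(3.062)
t=1.900: state=(3.163)
t=2.000: state=(3.258)
t=2.100: state=(3.345)
t=2.200: state=(3.424)
t=2.220: state=(3.439)

(x) = (3.439)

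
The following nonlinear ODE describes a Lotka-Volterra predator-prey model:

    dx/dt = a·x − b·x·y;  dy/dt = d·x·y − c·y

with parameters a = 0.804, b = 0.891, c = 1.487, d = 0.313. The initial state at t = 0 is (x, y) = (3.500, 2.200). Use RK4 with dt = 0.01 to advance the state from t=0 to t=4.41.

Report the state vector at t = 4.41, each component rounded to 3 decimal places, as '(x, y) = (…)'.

t=0.000: state=(3.500, 2.200)
step 1 (dt=0.01): k1=(-4.047, -0.861), k2=(-4.010, -0.874), k3=(-4.010, -0.873), k4=(-3.973, -0.885); state += dt/6·(k1+2k2+2k3+k4)
t=0.010: state=(3.460, 2.191)
t=0.020: state=(3.421, 2.182)
t=0.030: state=(3.382, 2.173)
continuing one RK4 step at a time; state shown every 20 steps (Δt=0.2):
t=0.200: state=(2.827, 1.989)
t=0.400: state=(2.382, 1.737)
t=0.600: state=(2.100, 1.484)
t=0.800: state=(1.934, 1.250)
t=1.000: state=(1.852, 1.045)
t=1.200: state=(1.835, 0.870)
t=1.400: state=(1.870, 0.726)
t=1.600: state=(1.951, 0.607)
t=1.800: state=(2.074, 0.512)
t=2.000: state=(2.240, 0.435)
t=2.200: state=(2.448, 0.374)
t=2.400: state=(2.702, 0.326)
t=2.600: state=(3.004, 0.290)
t=2.800: state=(3.359, 0.262)
t=3.000: state=(3.772, 0.244)
t=3.200: state=(4.246, 0.232)
t=3.400: state=(4.787, 0.229)
t=3.600: state=(5.395, 0.234)
t=3.800: state=(6.071, 0.249)
t=4.000: state=(6.806, 0.276)
t=4.200: state=(7.580, 0.322)
t=4.400: state=(8.357, 0.394)
t=4.410: state=(8.395, 0.398)

(x, y) = (8.395, 0.398)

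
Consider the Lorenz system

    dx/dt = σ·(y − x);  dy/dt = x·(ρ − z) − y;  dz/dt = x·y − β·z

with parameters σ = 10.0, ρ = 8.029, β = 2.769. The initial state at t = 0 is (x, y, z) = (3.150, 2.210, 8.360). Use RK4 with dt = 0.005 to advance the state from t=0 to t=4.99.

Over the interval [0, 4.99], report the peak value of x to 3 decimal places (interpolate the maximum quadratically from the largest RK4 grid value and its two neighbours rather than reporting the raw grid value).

t=0.000: state=(3.150, 2.210, 8.360)
step 1 (dt=0.005): k1=(-9.400, -3.253, -16.187), k2=(-9.246, -3.110, -16.153), k3=(-9.247, -3.111, -16.151), k4=(-9.093, -2.971, -16.114); state += dt/6·(k1+2k2+2k3+k4)
t=0.005: state=(3.104, 2.194, 8.279)
t=0.010: state=(3.059, 2.180, 8.199)
t=0.015: state=(3.016, 2.167, 8.119)
continuing one RK4 step at a time; state shown every 40 steps (Δt=0.2):
t=0.200: state=(2.319, 2.320, 5.650)
t=0.400: state=(2.856, 3.359, 4.352)
t=0.600: state=(4.220, 5.026, 4.845)
t=0.800: state=(5.572, 5.933, 7.197)
t=1.000: state=(5.263, 4.679, 8.731)
t=1.200: state=(4.015, 3.519, 7.799)
t=1.400: state=(3.526, 3.524, 6.421)
t=1.600: state=(3.883, 4.203, 5.869)
t=1.800: state=(4.606, 4.944, 6.424)
t=2.000: state=(4.977, 4.971, 7.458)
t=2.200: state=(4.636, 4.363, 7.744)
t=2.400: state=(4.151, 3.986, 7.203)
t=2.600: state=(4.048, 4.104, 6.642)
t=2.800: state=(4.301, 4.470, 6.570)
t=3.000: state=(4.598, 4.697, 6.953)
t=3.200: state=(4.633, 4.573, 7.316)
t=3.400: state=(4.430, 4.315, 7.287)
t=3.600: state=(4.263, 4.223, 7.008)
t=3.800: state=(4.282, 4.334, 6.822)
t=4.000: state=(4.420, 4.492, 6.880)
t=4.200: state=(4.516, 4.531, 7.070)
t=4.400: state=(4.482, 4.440, 7.170)
t=4.600: state=(4.387, 4.344, 7.102)
t=4.800: state=(4.341, 4.340, 6.980)
t=4.990: state=(4.373, 4.402, 6.936)
largest grid value and its neighbours: x(0.860)=5.69426, x(0.865)=5.69565, x(0.870)=5.69565
parabola through these three points peaks at t≈0.867 with x≈5.69582

max x = 5.696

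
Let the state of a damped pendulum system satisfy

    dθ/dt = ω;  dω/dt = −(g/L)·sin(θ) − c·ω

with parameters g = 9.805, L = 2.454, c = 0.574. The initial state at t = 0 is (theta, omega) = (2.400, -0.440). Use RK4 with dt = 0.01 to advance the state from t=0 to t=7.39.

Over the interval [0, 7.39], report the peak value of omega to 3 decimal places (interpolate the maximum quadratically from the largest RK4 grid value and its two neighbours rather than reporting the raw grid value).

max omega = 1.806

t=0.000: state=(2.400, -0.440)
step 1 (dt=0.01): k1=(-0.440, -2.446), k2=(-0.452, -2.446), k3=(-0.452, -2.446), k4=(-0.464, -2.446); state += dt/6·(k1+2k2+2k3+k4)
t=0.010: state=(2.395, -0.464)
t=0.020: state=(2.391, -0.489)
t=0.030: state=(2.386, -0.513)
continuing one RK4 step at a time; state shown every 25 steps (Δt=0.25):
t=0.250: state=(2.213, -1.063)
t=0.500: state=(1.863, -1.743)
t=0.750: state=(1.340, -2.430)
t=1.000: state=(0.668, -2.876)
t=1.250: state=(-0.050, -2.759)
t=1.500: state=(-0.661, -2.052)
t=1.750: state=(-1.053, -1.064)
t=2.000: state=(-1.193, -0.075)
t=2.250: state=(-1.101, 0.789)
t=2.500: state=(-0.816, 1.448)
t=2.750: state=(-0.403, 1.785)
t=3.000: state=(0.042, 1.706)
t=3.250: state=(0.418, 1.254)
t=3.500: state=(0.652, 0.600)
t=3.750: state=(0.716, -0.079)
t=4.000: state=(0.622, -0.653)
t=4.250: state=(0.407, -1.027)
t=4.500: state=(0.131, -1.134)
t=4.750: state=(-0.138, -0.973)
t=5.000: state=(-0.339, -0.615)
t=5.250: state=(-0.438, -0.171)
t=5.500: state=(-0.427, 0.249)
t=5.750: state=(-0.323, 0.561)
t=6.000: state=(-0.160, 0.709)
t=6.250: state=(0.017, 0.678)
t=6.500: state=(0.166, 0.497)
t=6.750: state=(0.258, 0.229)
t=7.000: state=(0.280, -0.055)
t=7.250: state=(0.235, -0.288)
t=7.390: state=(0.188, -0.379)
largest grid value and its neighbours: omega(2.820)=1.80599, omega(2.830)=1.80622, omega(2.840)=1.80576
parabola through these three points peaks at t≈2.828 with omega≈1.80623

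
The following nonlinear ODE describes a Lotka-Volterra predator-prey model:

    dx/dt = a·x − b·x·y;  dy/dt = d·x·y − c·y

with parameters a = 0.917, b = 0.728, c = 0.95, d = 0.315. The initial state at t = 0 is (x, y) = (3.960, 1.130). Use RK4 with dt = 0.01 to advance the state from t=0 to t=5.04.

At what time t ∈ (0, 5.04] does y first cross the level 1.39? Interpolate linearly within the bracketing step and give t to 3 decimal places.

t = 0.664

t=0.000: state=(3.960, 1.130)
step 1 (dt=0.01): k1=(0.374, 0.336), k2=(0.369, 0.337), k3=(0.369, 0.337), k4=(0.364, 0.338); state += dt/6·(k1+2k2+2k3+k4)
t=0.010: state=(3.964, 1.133)
t=0.020: state=(3.967, 1.137)
t=0.030: state=(3.971, 1.140)
continuing one RK4 step at a time; state shown every 20 steps (Δt=0.2):
t=0.200: state=(4.015, 1.202)
t=0.400: state=(4.026, 1.280)
t=0.600: state=(3.990, 1.363)
t=0.660: state=(3.970, 1.388)
next step: t=0.670: state=(3.966, 1.393) — y has crossed 1.39
linear interpolation between t=0.660 (1.38840) and t=0.670 (1.39257) → t≈0.664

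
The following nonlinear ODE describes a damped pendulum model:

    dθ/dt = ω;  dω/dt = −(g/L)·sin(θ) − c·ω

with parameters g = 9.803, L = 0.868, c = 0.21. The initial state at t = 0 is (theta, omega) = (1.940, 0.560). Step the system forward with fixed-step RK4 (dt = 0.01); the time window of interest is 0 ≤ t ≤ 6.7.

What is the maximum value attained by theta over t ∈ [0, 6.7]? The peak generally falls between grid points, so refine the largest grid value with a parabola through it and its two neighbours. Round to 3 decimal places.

max theta = 1.955

t=0.000: state=(1.940, 0.560)
step 1 (dt=0.01): k1=(0.560, -10.650), k2=(0.507, -10.628), k3=(0.507, -10.629), k4=(0.454, -10.607); state += dt/6·(k1+2k2+2k3+k4)
t=0.010: state=(1.945, 0.454)
t=0.020: state=(1.949, 0.348)
t=0.030: state=(1.952, 0.242)
continuing one RK4 step at a time; state shown every 25 steps (Δt=0.25):
t=0.250: state=(1.752, -2.067)
t=0.500: state=(0.908, -4.581)
t=0.750: state=(-0.366, -5.045)
t=1.000: state=(-1.366, -2.688)
t=1.250: state=(-1.676, 0.188)
t=1.500: state=(-1.284, 2.908)
t=1.750: state=(-0.293, 4.693)
t=2.000: state=(0.818, 3.709)
t=2.250: state=(1.420, 1.016)
t=2.500: state=(1.323, -1.757)
t=2.750: state=(0.587, -3.925)
t=3.000: state=(-0.450, -3.890)
t=3.250: state=(-1.168, -1.652)
t=3.500: state=(-1.242, 1.052)
t=3.750: state=(-0.678, 3.288)
t=4.000: state=(0.248, 3.699)
t=4.250: state=(0.977, 1.872)
t=4.500: state=(1.127, -0.679)
t=4.750: state=(0.668, -2.847)
t=5.000: state=(-0.160, -3.393)
t=5.250: state=(-0.847, -1.835)
t=5.500: state=(-1.011, 0.540)
t=5.750: state=(-0.605, 2.562)
t=6.000: state=(0.142, 3.068)
t=6.250: state=(0.762, 1.650)
t=6.500: state=(0.903, -0.551)
t=6.700: state=(0.629, -2.096)
largest grid value and its neighbours: theta(0.040)=1.95392, theta(0.050)=1.95477, theta(0.060)=1.95457
parabola through these three points peaks at t≈0.053 with theta≈1.95482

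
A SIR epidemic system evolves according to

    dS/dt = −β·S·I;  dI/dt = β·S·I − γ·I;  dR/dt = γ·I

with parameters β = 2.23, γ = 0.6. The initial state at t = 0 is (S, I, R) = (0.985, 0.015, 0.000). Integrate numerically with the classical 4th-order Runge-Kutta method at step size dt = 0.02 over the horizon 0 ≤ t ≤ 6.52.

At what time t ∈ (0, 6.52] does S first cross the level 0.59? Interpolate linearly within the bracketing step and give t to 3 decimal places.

t = 2.215

t=0.000: state=(0.985, 0.015, 0.000)
step 1 (dt=0.02): k1=(-0.033, 0.024, 0.009), k2=(-0.033, 0.024, 0.009), k3=(-0.033, 0.024, 0.009), k4=(-0.034, 0.025, 0.009); state += dt/6·(k1+2k2+2k3+k4)
t=0.020: state=(0.984, 0.015, 0.000)
t=0.040: state=(0.984, 0.016, 0.000)
t=0.060: state=(0.983, 0.017, 0.001)
continuing one RK4 step at a time; state shown every 25 steps (Δt=0.5):
t=0.500: state=(0.960, 0.033, 0.007)
t=1.000: state=(0.909, 0.069, 0.022)
t=1.500: state=(0.814, 0.135, 0.051)
t=2.000: state=(0.665, 0.229, 0.106)
t=2.200: state=(0.595, 0.269, 0.135)
next step: t=2.220: state=(0.588, 0.273, 0.139) — S has crossed 0.59
linear interpolation between t=2.200 (0.59543) and t=2.220 (0.58828) → t≈2.215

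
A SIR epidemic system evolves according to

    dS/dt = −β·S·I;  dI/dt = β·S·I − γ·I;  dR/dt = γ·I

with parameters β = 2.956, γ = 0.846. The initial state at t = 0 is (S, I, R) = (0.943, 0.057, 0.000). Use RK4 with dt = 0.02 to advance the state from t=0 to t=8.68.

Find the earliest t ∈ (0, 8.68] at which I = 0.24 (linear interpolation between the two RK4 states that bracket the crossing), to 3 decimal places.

t=0.000: state=(0.943, 0.057, 0.000)
step 1 (dt=0.02): k1=(-0.159, 0.111, 0.048), k2=(-0.162, 0.113, 0.049), k3=(-0.162, 0.113, 0.049), k4=(-0.165, 0.114, 0.050); state += dt/6·(k1+2k2+2k3+k4)
t=0.020: state=(0.940, 0.059, 0.001)
t=0.040: state=(0.936, 0.062, 0.002)
t=0.060: state=(0.933, 0.064, 0.003)
continuing one RK4 step at a time; state shown every 25 steps (Δt=0.5):
t=0.500: state=(0.821, 0.139, 0.040)
t=0.900: state=(0.658, 0.239, 0.103)
next step: t=0.920: state=(0.649, 0.244, 0.107) — I has crossed 0.24
linear interpolation between t=0.900 (0.23899) and t=0.920 (0.24424) → t≈0.904

t = 0.904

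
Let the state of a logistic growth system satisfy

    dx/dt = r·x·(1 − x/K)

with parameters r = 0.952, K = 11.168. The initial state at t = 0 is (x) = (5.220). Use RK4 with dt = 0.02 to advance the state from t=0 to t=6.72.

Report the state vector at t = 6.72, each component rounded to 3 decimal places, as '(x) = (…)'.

(x) = (11.147)

t=0.000: state=(5.220)
step 1 (dt=0.02): k1=(2.647), k2=(2.648), k3=(2.648), k4=(2.650); state += dt/6·(k1+2k2+2k3+k4)
t=0.020: state=(5.273)
t=0.040: state=(5.326)
t=0.060: state=(5.379)
continuing one RK4 step at a time; state shown every 25 steps (Δt=0.5):
t=0.500: state=(6.539)
t=1.000: state=(7.757)
t=1.500: state=(8.771)
t=2.000: state=(9.547)
t=2.500: state=(10.103)
t=3.000: state=(10.481)
t=3.500: state=(10.731)
t=4.000: state=(10.893)
t=4.500: state=(10.995)
t=5.000: state=(11.060)
t=5.500: state=(11.101)
t=6.000: state=(11.126)
t=6.500: state=(11.142)
t=6.720: state=(11.147)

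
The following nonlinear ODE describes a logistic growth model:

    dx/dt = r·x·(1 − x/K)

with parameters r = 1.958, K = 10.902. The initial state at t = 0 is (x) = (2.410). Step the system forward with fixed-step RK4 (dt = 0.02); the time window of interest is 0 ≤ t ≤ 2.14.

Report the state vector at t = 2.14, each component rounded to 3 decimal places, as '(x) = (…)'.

(x) = (10.350)

t=0.000: state=(2.410)
step 1 (dt=0.02): k1=(3.676), k2=(3.716), k3=(3.716), k4=(3.756); state += dt/6·(k1+2k2+2k3+k4)
t=0.020: state=(2.484)
t=0.040: state=(2.560)
t=0.060: state=(2.638)
continuing one RK4 step at a time; state shown every 5 steps (Δt=0.1):
t=0.100: state=(2.797)
t=0.200: state=(3.224)
t=0.300: state=(3.685)
t=0.400: state=(4.177)
t=0.500: state=(4.691)
t=0.600: state=(5.220)
t=0.700: state=(5.753)
t=0.800: state=(6.281)
t=0.900: state=(6.793)
t=1.000: state=(7.281)
t=1.100: state=(7.738)
t=1.200: state=(8.159)
t=1.300: state=(8.541)
t=1.400: state=(8.883)
t=1.500: state=(9.186)
t=1.600: state=(9.450)
t=1.700: state=(9.679)
t=1.800: state=(9.876)
t=1.900: state=(10.044)
t=2.000: state=(10.187)
t=2.100: state=(10.307)
t=2.140: state=(10.350)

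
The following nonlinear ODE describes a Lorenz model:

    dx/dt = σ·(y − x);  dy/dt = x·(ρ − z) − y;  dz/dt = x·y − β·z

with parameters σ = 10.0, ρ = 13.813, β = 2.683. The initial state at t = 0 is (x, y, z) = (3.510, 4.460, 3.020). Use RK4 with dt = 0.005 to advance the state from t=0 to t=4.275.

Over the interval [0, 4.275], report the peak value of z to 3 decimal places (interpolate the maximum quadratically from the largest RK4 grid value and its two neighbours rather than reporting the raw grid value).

max z = 19.871

t=0.000: state=(3.510, 4.460, 3.020)
step 1 (dt=0.005): k1=(9.500, 33.423, 7.552), k2=(10.098, 33.529, 7.902), k3=(10.086, 33.542, 7.908), k4=(10.673, 33.659, 8.268); state += dt/6·(k1+2k2+2k3+k4)
t=0.005: state=(3.560, 4.628, 3.060)
t=0.010: state=(3.617, 4.797, 3.103)
t=0.015: state=(3.678, 4.967, 3.150)
continuing one RK4 step at a time; state shown every 40 steps (Δt=0.2):
t=0.200: state=(8.583, 11.736, 10.046)
t=0.400: state=(8.136, 4.316, 19.620)
t=0.600: state=(2.210, 0.885, 12.783)
t=0.800: state=(1.504, 1.785, 7.782)
t=1.000: state=(3.025, 4.361, 5.594)
t=1.200: state=(7.180, 9.744, 9.214)
t=1.400: state=(8.676, 6.643, 18.152)
t=1.600: state=(3.706, 2.077, 13.966)
t=1.800: state=(2.638, 2.932, 9.184)
t=2.000: state=(4.434, 5.936, 7.752)
t=2.200: state=(7.938, 9.283, 12.661)
t=2.400: state=(6.969, 4.991, 16.618)
t=2.600: state=(3.823, 3.090, 12.515)
t=2.800: state=(3.905, 4.597, 9.426)
t=3.000: state=(6.201, 7.607, 10.441)
t=3.200: state=(7.682, 7.268, 15.156)
t=3.400: state=(5.357, 4.130, 14.378)
t=3.600: state=(4.204, 4.285, 11.187)
t=3.800: state=(5.362, 6.323, 10.424)
t=4.000: state=(7.108, 7.526, 13.314)
t=4.200: state=(6.317, 5.355, 14.729)
t=4.275: state=(5.599, 4.702, 14.059)
largest grid value and its neighbours: z(0.370)=19.86814, z(0.375)=19.86939, z(0.380)=19.85237
parabola through these three points peaks at t≈0.373 with z≈19.87109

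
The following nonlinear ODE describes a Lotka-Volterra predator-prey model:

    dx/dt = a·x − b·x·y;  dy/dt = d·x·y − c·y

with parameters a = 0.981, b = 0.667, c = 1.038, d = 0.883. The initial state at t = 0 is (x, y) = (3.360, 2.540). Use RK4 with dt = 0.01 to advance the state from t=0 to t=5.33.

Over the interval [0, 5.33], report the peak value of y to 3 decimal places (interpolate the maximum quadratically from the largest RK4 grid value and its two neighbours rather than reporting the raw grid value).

max y = 4.704

t=0.000: state=(3.360, 2.540)
step 1 (dt=0.01): k1=(-2.396, 4.899), k2=(-2.442, 4.919), k3=(-2.443, 4.919), k4=(-2.488, 4.938); state += dt/6·(k1+2k2+2k3+k4)
t=0.010: state=(3.336, 2.589)
t=0.020: state=(3.310, 2.639)
t=0.030: state=(3.284, 2.689)
continuing one RK4 step at a time; state shown every 20 steps (Δt=0.2):
t=0.200: state=(2.724, 3.546)
t=0.400: state=(1.949, 4.353)
t=0.600: state=(1.290, 4.694)
t=0.800: state=(0.841, 4.590)
t=1.000: state=(0.568, 4.215)
t=1.200: state=(0.407, 3.728)
t=1.400: state=(0.311, 3.225)
t=1.600: state=(0.254, 2.753)
t=1.800: state=(0.221, 2.332)
t=2.000: state=(0.202, 1.967)
t=2.200: state=(0.193, 1.654)
t=2.400: state=(0.192, 1.390)
t=2.600: state=(0.197, 1.169)
t=2.800: state=(0.207, 0.984)
t=3.000: state=(0.224, 0.831)
t=3.200: state=(0.246, 0.703)
t=3.400: state=(0.274, 0.598)
t=3.600: state=(0.310, 0.512)
t=3.800: state=(0.354, 0.441)
t=4.000: state=(0.407, 0.383)
t=4.200: state=(0.472, 0.336)
t=4.400: state=(0.551, 0.299)
t=4.600: state=(0.646, 0.270)
t=4.800: state=(0.759, 0.248)
t=5.000: state=(0.894, 0.233)
t=5.200: state=(1.056, 0.225)
t=5.330: state=(1.176, 0.224)
largest grid value and its neighbours: y(0.630)=4.70290, y(0.640)=4.70375, y(0.650)=4.70355
parabola through these three points peaks at t≈0.643 with y≈4.70380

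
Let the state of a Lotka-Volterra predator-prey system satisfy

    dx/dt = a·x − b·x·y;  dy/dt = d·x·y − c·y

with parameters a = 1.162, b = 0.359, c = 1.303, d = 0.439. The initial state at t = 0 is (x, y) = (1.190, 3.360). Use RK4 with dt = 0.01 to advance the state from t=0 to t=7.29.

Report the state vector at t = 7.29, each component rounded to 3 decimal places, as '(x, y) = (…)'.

t=0.000: state=(1.190, 3.360)
step 1 (dt=0.01): k1=(-0.053, -2.623), k2=(-0.047, -2.613), k3=(-0.047, -2.613), k4=(-0.041, -2.603); state += dt/6·(k1+2k2+2k3+k4)
t=0.010: state=(1.190, 3.334)
t=0.020: state=(1.189, 3.308)
t=0.030: state=(1.189, 3.282)
continuing one RK4 step at a time; state shown every 25 steps (Δt=0.25):
t=0.250: state=(1.210, 2.766)
t=0.500: state=(1.290, 2.289)
t=0.750: state=(1.430, 1.918)
t=1.000: state=(1.631, 1.637)
t=1.250: state=(1.901, 1.434)
t=1.500: state=(2.249, 1.299)
t=1.750: state=(2.687, 1.228)
t=2.000: state=(3.219, 1.225)
t=2.250: state=(3.846, 1.302)
t=2.500: state=(4.541, 1.489)
t=2.750: state=(5.237, 1.840)
t=3.000: state=(5.792, 2.438)
t=3.250: state=(5.983, 3.374)
t=3.500: state=(5.596, 4.625)
t=3.750: state=(4.661, 5.885)
t=4.000: state=(3.531, 6.659)
t=4.250: state=(2.578, 6.705)
t=4.500: state=(1.927, 6.182)
t=4.750: state=(1.532, 5.386)
t=5.000: state=(1.312, 4.539)
t=5.250: state=(1.210, 3.761)
t=5.500: state=(1.190, 3.095)
t=5.750: state=(1.237, 2.552)
t=6.000: state=(1.342, 2.121)
t=6.250: state=(1.506, 1.789)
t=6.500: state=(1.735, 1.543)
t=6.750: state=(2.037, 1.369)
t=7.000: state=(2.422, 1.261)
t=7.250: state=(2.899, 1.218)
t=7.290: state=(2.984, 1.218)

(x, y) = (2.984, 1.218)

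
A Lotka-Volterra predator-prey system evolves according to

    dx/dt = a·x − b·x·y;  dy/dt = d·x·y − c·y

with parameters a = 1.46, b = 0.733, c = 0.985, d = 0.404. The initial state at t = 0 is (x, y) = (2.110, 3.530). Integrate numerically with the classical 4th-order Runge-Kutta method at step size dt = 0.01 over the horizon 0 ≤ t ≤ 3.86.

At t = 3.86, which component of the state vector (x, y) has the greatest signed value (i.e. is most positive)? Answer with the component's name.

largest component: x

t=0.000: state=(2.110, 3.530)
step 1 (dt=0.01): k1=(-2.379, -0.468), k2=(-2.362, -0.485), k3=(-2.362, -0.484), k4=(-2.345, -0.501); state += dt/6·(k1+2k2+2k3+k4)
t=0.010: state=(2.086, 3.525)
t=0.020: state=(2.063, 3.520)
t=0.030: state=(2.040, 3.514)
continuing one RK4 step at a time; state shown every 20 steps (Δt=0.2):
t=0.200: state=(1.701, 3.378)
t=0.400: state=(1.411, 3.144)
t=0.600: state=(1.216, 2.869)
t=0.800: state=(1.091, 2.585)
t=1.000: state=(1.021, 2.311)
t=1.200: state=(0.993, 2.058)
t=1.400: state=(1.000, 1.831)
t=1.600: state=(1.039, 1.633)
t=1.800: state=(1.110, 1.462)
t=2.000: state=(1.212, 1.318)
t=2.200: state=(1.350, 1.201)
t=2.400: state=(1.527, 1.107)
t=2.600: state=(1.748, 1.037)
t=2.800: state=(2.018, 0.992)
t=3.000: state=(2.341, 0.971)
t=3.200: state=(2.718, 0.977)
t=3.400: state=(3.146, 1.017)
t=3.600: state=(3.611, 1.097)
t=3.800: state=(4.080, 1.229)
t=3.860: state=(4.214, 1.281)
compare at T: x=4.214, y=1.281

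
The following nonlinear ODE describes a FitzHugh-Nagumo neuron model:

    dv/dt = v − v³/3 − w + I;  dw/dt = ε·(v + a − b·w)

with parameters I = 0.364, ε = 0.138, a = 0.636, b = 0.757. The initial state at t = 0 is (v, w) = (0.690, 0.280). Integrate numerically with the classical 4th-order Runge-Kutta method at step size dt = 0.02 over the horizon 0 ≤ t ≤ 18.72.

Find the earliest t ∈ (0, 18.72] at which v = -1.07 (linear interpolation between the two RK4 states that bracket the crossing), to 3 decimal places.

t = 8.455

t=0.000: state=(0.690, 0.280)
step 1 (dt=0.02): k1=(0.664, 0.154), k2=(0.666, 0.154), k3=(0.666, 0.154), k4=(0.668, 0.155); state += dt/6·(k1+2k2+2k3+k4)
t=0.020: state=(0.703, 0.283)
t=0.040: state=(0.717, 0.286)
t=0.060: state=(0.730, 0.289)
continuing one RK4 step at a time; state shown every 50 steps (Δt=1):
t=1.000: state=(1.316, 0.470)
t=2.000: state=(1.520, 0.698)
t=3.000: state=(1.455, 0.908)
t=4.000: state=(1.314, 1.083)
t=5.000: state=(1.132, 1.220)
t=6.000: state=(0.886, 1.315)
t=7.000: state=(0.488, 1.360)
t=8.000: state=(-0.390, 1.323)
t=8.440: state=(-1.047, 1.259)
next step: t=8.460: state=(-1.078, 1.255) — v has crossed -1.07
linear interpolation between t=8.440 (-1.04684) and t=8.460 (-1.07795) → t≈8.455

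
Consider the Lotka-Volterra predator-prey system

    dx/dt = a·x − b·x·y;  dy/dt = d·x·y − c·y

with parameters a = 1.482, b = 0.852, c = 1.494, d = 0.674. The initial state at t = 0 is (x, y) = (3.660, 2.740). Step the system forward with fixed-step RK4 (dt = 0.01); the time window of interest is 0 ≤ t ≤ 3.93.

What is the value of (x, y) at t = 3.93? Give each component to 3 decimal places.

(x, y) = (4.206, 1.477)

t=0.000: state=(3.660, 2.740)
step 1 (dt=0.01): k1=(-3.120, 2.666), k2=(-3.148, 2.650), k3=(-3.148, 2.649), k4=(-3.175, 2.633); state += dt/6·(k1+2k2+2k3+k4)
t=0.010: state=(3.629, 2.766)
t=0.020: state=(3.597, 2.793)
t=0.030: state=(3.564, 2.818)
continuing one RK4 step at a time; state shown every 20 steps (Δt=0.2):
t=0.200: state=(2.964, 3.180)
t=0.400: state=(2.275, 3.353)
t=0.600: state=(1.737, 3.253)
t=0.800: state=(1.373, 2.970)
t=1.000: state=(1.147, 2.607)
t=1.200: state=(1.022, 2.236)
t=1.400: state=(0.967, 1.895)
t=1.600: state=(0.966, 1.600)
t=1.800: state=(1.011, 1.356)
t=2.000: state=(1.098, 1.158)
t=2.200: state=(1.229, 1.005)
t=2.400: state=(1.408, 0.890)
t=2.600: state=(1.639, 0.810)
t=2.800: state=(1.929, 0.763)
t=3.000: state=(2.282, 0.751)
t=3.200: state=(2.695, 0.779)
t=3.400: state=(3.156, 0.857)
t=3.600: state=(3.627, 1.004)
t=3.800: state=(4.032, 1.250)
t=3.930: state=(4.206, 1.477)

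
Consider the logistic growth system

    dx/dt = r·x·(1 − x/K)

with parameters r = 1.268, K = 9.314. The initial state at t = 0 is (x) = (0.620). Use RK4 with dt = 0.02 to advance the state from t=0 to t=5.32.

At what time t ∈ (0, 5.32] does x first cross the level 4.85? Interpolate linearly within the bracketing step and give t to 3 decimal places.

t=0.000: state=(0.620)
step 1 (dt=0.02): k1=(0.734), k2=(0.742), k3=(0.742), k4=(0.750); state += dt/6·(k1+2k2+2k3+k4)
t=0.020: state=(0.635)
t=0.040: state=(0.650)
t=0.060: state=(0.666)
continuing one RK4 step at a time; state shown every 10 steps (Δt=0.2):
t=0.200: state=(0.784)
t=0.400: state=(0.986)
t=0.600: state=(1.233)
t=0.800: state=(1.531)
t=1.000: state=(1.883)
t=1.200: state=(2.293)
t=1.400: state=(2.759)
t=1.600: state=(3.275)
t=1.800: state=(3.832)
t=2.000: state=(4.414)
t=2.140: state=(4.827)
next step: t=2.160: state=(4.886) — x has crossed 4.85
linear interpolation between t=2.140 (4.82656) and t=2.160 (4.88550) → t≈2.148

t = 2.148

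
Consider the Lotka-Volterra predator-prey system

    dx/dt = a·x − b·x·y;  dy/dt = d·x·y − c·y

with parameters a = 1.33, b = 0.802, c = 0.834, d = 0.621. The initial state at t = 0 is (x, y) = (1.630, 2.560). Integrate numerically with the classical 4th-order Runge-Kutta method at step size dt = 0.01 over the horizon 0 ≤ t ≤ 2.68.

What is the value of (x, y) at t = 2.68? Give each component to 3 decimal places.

t=0.000: state=(1.630, 2.560)
step 1 (dt=0.01): k1=(-1.179, 0.456), k2=(-1.177, 0.447), k3=(-1.177, 0.447), k4=(-1.176, 0.438); state += dt/6·(k1+2k2+2k3+k4)
t=0.010: state=(1.618, 2.564)
t=0.020: state=(1.606, 2.569)
t=0.030: state=(1.595, 2.573)
continuing one RK4 step at a time; state shown every 10 steps (Δt=0.1):
t=0.100: state=(1.514, 2.597)
t=0.200: state=(1.403, 2.615)
t=0.300: state=(1.299, 2.616)
t=0.400: state=(1.204, 2.601)
t=0.500: state=(1.117, 2.572)
t=0.600: state=(1.040, 2.530)
t=0.700: state=(0.972, 2.477)
t=0.800: state=(0.912, 2.416)
t=0.900: state=(0.861, 2.349)
t=1.000: state=(0.817, 2.276)
t=1.100: state=(0.779, 2.200)
t=1.200: state=(0.749, 2.123)
t=1.300: state=(0.724, 2.044)
t=1.400: state=(0.704, 1.966)
t=1.500: state=(0.689, 1.888)
t=1.600: state=(0.678, 1.812)
t=1.700: state=(0.672, 1.739)
t=1.800: state=(0.669, 1.668)
t=1.900: state=(0.671, 1.599)
t=2.000: state=(0.676, 1.534)
t=2.100: state=(0.684, 1.472)
t=2.200: state=(0.696, 1.414)
t=2.300: state=(0.712, 1.359)
t=2.400: state=(0.730, 1.307)
t=2.500: state=(0.753, 1.259)
t=2.600: state=(0.779, 1.215)
t=2.680: state=(0.802, 1.182)

(x, y) = (0.802, 1.182)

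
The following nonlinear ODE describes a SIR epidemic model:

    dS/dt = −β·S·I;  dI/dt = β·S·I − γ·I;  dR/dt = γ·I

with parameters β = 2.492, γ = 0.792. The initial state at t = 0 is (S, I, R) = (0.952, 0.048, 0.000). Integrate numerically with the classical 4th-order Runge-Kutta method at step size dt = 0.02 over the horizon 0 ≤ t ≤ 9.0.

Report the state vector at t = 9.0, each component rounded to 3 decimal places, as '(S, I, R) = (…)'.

(S, I, R) = (0.049, 0.007, 0.944)

t=0.000: state=(0.952, 0.048, 0.000)
step 1 (dt=0.02): k1=(-0.114, 0.076, 0.038), k2=(-0.116, 0.077, 0.039), k3=(-0.116, 0.077, 0.039), k4=(-0.117, 0.078, 0.039); state += dt/6·(k1+2k2+2k3+k4)
t=0.020: state=(0.950, 0.050, 0.001)
t=0.040: state=(0.947, 0.051, 0.002)
t=0.060: state=(0.945, 0.053, 0.002)
continuing one RK4 step at a time; state shown every 25 steps (Δt=0.5):
t=0.500: state=(0.870, 0.101, 0.028)
t=1.000: state=(0.730, 0.186, 0.084)
t=1.500: state=(0.546, 0.277, 0.177)
t=2.000: state=(0.372, 0.329, 0.299)
t=2.500: state=(0.246, 0.324, 0.430)
t=3.000: state=(0.169, 0.281, 0.550)
t=3.500: state=(0.123, 0.226, 0.651)
t=4.000: state=(0.096, 0.174, 0.730)
t=4.500: state=(0.079, 0.131, 0.790)
t=5.000: state=(0.069, 0.096, 0.835)
t=5.500: state=(0.062, 0.070, 0.867)
t=6.000: state=(0.058, 0.051, 0.891)
t=6.500: state=(0.055, 0.037, 0.909)
t=7.000: state=(0.052, 0.027, 0.921)
t=7.500: state=(0.051, 0.019, 0.930)
t=8.000: state=(0.050, 0.014, 0.936)
t=8.500: state=(0.049, 0.010, 0.941)
t=9.000: state=(0.049, 0.007, 0.944)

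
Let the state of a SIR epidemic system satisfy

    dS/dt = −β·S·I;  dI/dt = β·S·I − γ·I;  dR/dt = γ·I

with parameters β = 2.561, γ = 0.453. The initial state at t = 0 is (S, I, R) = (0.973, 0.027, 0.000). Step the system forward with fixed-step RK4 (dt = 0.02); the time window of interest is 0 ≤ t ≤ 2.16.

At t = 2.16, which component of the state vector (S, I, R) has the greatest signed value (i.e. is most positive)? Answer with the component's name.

t=0.000: state=(0.973, 0.027, 0.000)
step 1 (dt=0.02): k1=(-0.067, 0.055, 0.012), k2=(-0.069, 0.056, 0.012), k3=(-0.069, 0.056, 0.012), k4=(-0.070, 0.057, 0.013); state += dt/6·(k1+2k2+2k3+k4)
t=0.020: state=(0.972, 0.028, 0.000)
t=0.040: state=(0.970, 0.029, 0.001)
t=0.060: state=(0.969, 0.031, 0.001)
continuing one RK4 step at a time; state shown every 5 steps (Δt=0.1):
t=0.100: state=(0.966, 0.033, 0.001)
t=0.200: state=(0.957, 0.040, 0.003)
t=0.300: state=(0.946, 0.049, 0.005)
t=0.400: state=(0.933, 0.060, 0.008)
t=0.500: state=(0.917, 0.073, 0.011)
t=0.600: state=(0.898, 0.088, 0.014)
t=0.700: state=(0.877, 0.105, 0.018)
t=0.800: state=(0.851, 0.125, 0.024)
t=0.900: state=(0.822, 0.148, 0.030)
t=1.000: state=(0.789, 0.174, 0.037)
t=1.100: state=(0.752, 0.203, 0.046)
t=1.200: state=(0.711, 0.234, 0.056)
t=1.300: state=(0.667, 0.266, 0.067)
t=1.400: state=(0.620, 0.300, 0.080)
t=1.500: state=(0.572, 0.334, 0.094)
t=1.600: state=(0.522, 0.368, 0.110)
t=1.700: state=(0.474, 0.399, 0.127)
t=1.800: state=(0.426, 0.428, 0.146)
t=1.900: state=(0.380, 0.453, 0.166)
t=2.000: state=(0.338, 0.475, 0.187)
t=2.100: state=(0.298, 0.493, 0.209)
t=2.160: state=(0.276, 0.501, 0.223)
compare at T: S=0.276, I=0.501, R=0.223

largest component: I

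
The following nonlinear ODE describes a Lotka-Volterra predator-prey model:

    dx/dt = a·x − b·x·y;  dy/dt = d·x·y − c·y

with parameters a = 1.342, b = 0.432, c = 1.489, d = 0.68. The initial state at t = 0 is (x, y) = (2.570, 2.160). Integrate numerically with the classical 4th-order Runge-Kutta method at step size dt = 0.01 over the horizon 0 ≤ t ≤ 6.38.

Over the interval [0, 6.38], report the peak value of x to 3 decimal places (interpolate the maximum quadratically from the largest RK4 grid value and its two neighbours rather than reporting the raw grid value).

max x = 3.088

t=0.000: state=(2.570, 2.160)
step 1 (dt=0.01): k1=(1.051, 0.559), k2=(1.050, 0.567), k3=(1.050, 0.567), k4=(1.049, 0.576); state += dt/6·(k1+2k2+2k3+k4)
t=0.010: state=(2.580, 2.166)
t=0.020: state=(2.591, 2.172)
t=0.030: state=(2.601, 2.178)
continuing one RK4 step at a time; state shown every 25 steps (Δt=0.25):
t=0.250: state=(2.820, 2.355)
t=0.500: state=(3.010, 2.667)
t=0.750: state=(3.088, 3.093)
t=1.000: state=(3.012, 3.588)
t=1.250: state=(2.786, 4.055)
t=1.500: state=(2.467, 4.370)
t=1.750: state=(2.138, 4.453)
t=2.000: state=(1.860, 4.307)
t=2.250: state=(1.659, 3.999)
t=2.500: state=(1.538, 3.613)
t=2.750: state=(1.488, 3.217)
t=3.000: state=(1.500, 2.856)
t=3.250: state=(1.567, 2.553)
t=3.500: state=(1.686, 2.318)
t=3.750: state=(1.853, 2.157)
t=4.000: state=(2.064, 2.073)
t=4.250: state=(2.310, 2.071)
t=4.500: state=(2.573, 2.162)
t=4.750: state=(2.822, 2.358)
t=5.000: state=(3.012, 2.672)
t=5.250: state=(3.088, 3.098)
t=5.500: state=(3.010, 3.594)
t=5.750: state=(2.782, 4.060)
t=6.000: state=(2.463, 4.373)
t=6.250: state=(2.134, 4.453)
t=6.380: state=(1.981, 4.401)
largest grid value and its neighbours: x(0.750)=3.08766, x(0.760)=3.08772, x(0.770)=3.08752
parabola through these three points peaks at t≈0.757 with x≈3.08773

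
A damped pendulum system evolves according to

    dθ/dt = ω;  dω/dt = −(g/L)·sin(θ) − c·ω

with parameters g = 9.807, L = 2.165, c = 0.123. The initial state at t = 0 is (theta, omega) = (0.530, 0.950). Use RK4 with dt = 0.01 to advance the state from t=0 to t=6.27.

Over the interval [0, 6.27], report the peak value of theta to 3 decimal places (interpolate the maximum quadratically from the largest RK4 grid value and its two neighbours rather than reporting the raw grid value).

t=0.000: state=(0.530, 0.950)
step 1 (dt=0.01): k1=(0.950, -2.407), k2=(0.938, -2.424), k3=(0.938, -2.424), k4=(0.926, -2.440); state += dt/6·(k1+2k2+2k3+k4)
t=0.010: state=(0.539, 0.926)
t=0.020: state=(0.549, 0.901)
t=0.030: state=(0.557, 0.876)
continuing one RK4 step at a time; state shown every 25 steps (Δt=0.25):
t=0.250: state=(0.685, 0.272)
t=0.500: state=(0.663, -0.445)
t=0.750: state=(0.473, -1.042)
t=1.000: state=(0.165, -1.365)
t=1.250: state=(-0.178, -1.314)
t=1.500: state=(-0.463, -0.914)
t=1.750: state=(-0.617, -0.301)
t=2.000: state=(-0.609, 0.362)
t=2.250: state=(-0.445, 0.922)
t=2.500: state=(-0.169, 1.236)
t=2.750: state=(0.145, 1.211)
t=3.000: state=(0.409, 0.861)
t=3.250: state=(0.558, 0.305)
t=3.500: state=(0.557, -0.306)
t=3.750: state=(0.412, -0.827)
t=4.000: state=(0.163, -1.123)
t=4.250: state=(-0.123, -1.110)
t=4.500: state=(-0.367, -0.799)
t=4.750: state=(-0.506, -0.292)
t=5.000: state=(-0.509, 0.270)
t=5.250: state=(-0.378, 0.750)
t=5.500: state=(-0.151, 1.024)
t=5.750: state=(0.110, 1.015)
t=6.000: state=(0.333, 0.733)
t=6.250: state=(0.461, 0.269)
t=6.270: state=(0.466, 0.228)
largest grid value and its neighbours: theta(0.330)=0.69773, theta(0.340)=0.69798, theta(0.350)=0.69793
parabola through these three points peaks at t≈0.343 with theta≈0.69799

max theta = 0.698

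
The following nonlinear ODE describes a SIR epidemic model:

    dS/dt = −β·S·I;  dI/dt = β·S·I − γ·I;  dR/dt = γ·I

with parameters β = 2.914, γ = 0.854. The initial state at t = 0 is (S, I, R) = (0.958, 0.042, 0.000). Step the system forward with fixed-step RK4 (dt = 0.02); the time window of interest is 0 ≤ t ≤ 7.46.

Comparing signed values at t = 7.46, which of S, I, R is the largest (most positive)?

t=0.000: state=(0.958, 0.042, 0.000)
step 1 (dt=0.02): k1=(-0.117, 0.081, 0.036), k2=(-0.119, 0.083, 0.037), k3=(-0.119, 0.083, 0.037), k4=(-0.122, 0.084, 0.037); state += dt/6·(k1+2k2+2k3+k4)
t=0.020: state=(0.956, 0.044, 0.001)
t=0.040: state=(0.953, 0.045, 0.001)
t=0.060: state=(0.951, 0.047, 0.002)
continuing one RK4 step at a time; state shown every 25 steps (Δt=0.5):
t=0.500: state=(0.866, 0.104, 0.030)
t=1.000: state=(0.690, 0.214, 0.096)
t=1.500: state=(0.464, 0.324, 0.212)
t=2.000: state=(0.279, 0.359, 0.361)
t=2.500: state=(0.169, 0.322, 0.509)
t=3.000: state=(0.111, 0.257, 0.633)
t=3.500: state=(0.080, 0.192, 0.728)
t=4.000: state=(0.063, 0.139, 0.798)
t=4.500: state=(0.053, 0.098, 0.849)
t=5.000: state=(0.047, 0.069, 0.884)
t=5.500: state=(0.043, 0.048, 0.909)
t=6.000: state=(0.041, 0.033, 0.926)
t=6.500: state=(0.039, 0.023, 0.938)
t=7.000: state=(0.038, 0.016, 0.946)
t=7.460: state=(0.037, 0.011, 0.951)
compare at T: S=0.037, I=0.011, R=0.951

largest component: R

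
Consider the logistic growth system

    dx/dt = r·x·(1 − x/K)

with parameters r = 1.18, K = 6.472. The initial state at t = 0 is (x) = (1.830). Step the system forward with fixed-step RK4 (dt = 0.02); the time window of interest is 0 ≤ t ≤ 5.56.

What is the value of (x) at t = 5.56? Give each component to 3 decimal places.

t=0.000: state=(1.830)
step 1 (dt=0.02): k1=(1.549), k2=(1.557), k3=(1.557), k4=(1.565); state += dt/6·(k1+2k2+2k3+k4)
t=0.020: state=(1.861)
t=0.040: state=(1.893)
t=0.060: state=(1.924)
continuing one RK4 step at a time; state shown every 10 steps (Δt=0.2):
t=0.200: state=(2.155)
t=0.400: state=(2.506)
t=0.600: state=(2.877)
t=0.800: state=(3.257)
t=1.000: state=(3.637)
t=1.200: state=(4.006)
t=1.400: state=(4.355)
t=1.600: state=(4.676)
t=1.800: state=(4.966)
t=2.000: state=(5.221)
t=2.200: state=(5.443)
t=2.400: state=(5.631)
t=2.600: state=(5.789)
t=2.800: state=(5.920)
t=3.000: state=(6.028)
t=3.200: state=(6.116)
t=3.400: state=(6.188)
t=3.600: state=(6.246)
t=3.800: state=(6.292)
t=4.000: state=(6.329)
t=4.200: state=(6.358)
t=4.400: state=(6.382)
t=4.600: state=(6.401)
t=4.800: state=(6.416)
t=5.000: state=(6.427)
t=5.200: state=(6.437)
t=5.400: state=(6.444)
t=5.560: state=(6.449)

(x) = (6.449)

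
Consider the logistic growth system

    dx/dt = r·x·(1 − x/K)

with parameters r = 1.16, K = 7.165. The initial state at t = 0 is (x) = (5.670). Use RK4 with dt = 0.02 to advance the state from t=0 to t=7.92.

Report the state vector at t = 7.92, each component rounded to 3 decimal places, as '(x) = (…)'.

(x) = (7.165)

t=0.000: state=(5.670)
step 1 (dt=0.02): k1=(1.372), k2=(1.363), k3=(1.363), k4=(1.354); state += dt/6·(k1+2k2+2k3+k4)
t=0.020: state=(5.697)
t=0.040: state=(5.724)
t=0.060: state=(5.751)
continuing one RK4 step at a time; state shown every 25 steps (Δt=0.5):
t=0.500: state=(6.243)
t=1.000: state=(6.618)
t=1.500: state=(6.848)
t=2.000: state=(6.984)
t=2.500: state=(7.063)
t=3.000: state=(7.107)
t=3.500: state=(7.133)
t=4.000: state=(7.147)
t=4.500: state=(7.155)
t=5.000: state=(7.159)
t=5.500: state=(7.162)
t=6.000: state=(7.163)
t=6.500: state=(7.164)
t=7.000: state=(7.164)
t=7.500: state=(7.165)
t=7.920: state=(7.165)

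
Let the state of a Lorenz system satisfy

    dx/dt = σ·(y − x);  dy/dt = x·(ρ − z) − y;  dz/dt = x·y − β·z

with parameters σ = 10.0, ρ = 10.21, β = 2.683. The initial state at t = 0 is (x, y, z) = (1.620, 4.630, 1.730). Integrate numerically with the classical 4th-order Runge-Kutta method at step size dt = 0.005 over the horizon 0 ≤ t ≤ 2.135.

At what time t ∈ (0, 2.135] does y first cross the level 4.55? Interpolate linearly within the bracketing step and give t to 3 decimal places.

t=0.000: state=(1.620, 4.630, 1.730)
step 1 (dt=0.005): k1=(30.100, 9.108, 2.859), k2=(29.575, 9.711, 3.227), k3=(29.603, 9.697, 3.221), k4=(29.105, 10.286, 3.587); state += dt/6·(k1+2k2+2k3+k4)
t=0.005: state=(1.768, 4.679, 1.746)
t=0.010: state=(1.911, 4.733, 1.766)
t=0.015: state=(2.050, 4.792, 1.789)
continuing one RK4 step at a time; state shown every 20 steps (Δt=0.1):
t=0.100: state=(4.108, 6.428, 2.775)
t=0.200: state=(6.485, 8.842, 5.784)
t=0.300: state=(8.346, 9.371, 10.671)
t=0.400: state=(8.054, 6.467, 14.121)
t=0.450: state=(7.033, 4.642, 14.308)
next step: t=0.455: state=(6.912, 4.477, 14.275) — y has crossed 4.55
linear interpolation between t=0.450 (4.64195) and t=0.455 (4.47683) → t≈0.453

t = 0.453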